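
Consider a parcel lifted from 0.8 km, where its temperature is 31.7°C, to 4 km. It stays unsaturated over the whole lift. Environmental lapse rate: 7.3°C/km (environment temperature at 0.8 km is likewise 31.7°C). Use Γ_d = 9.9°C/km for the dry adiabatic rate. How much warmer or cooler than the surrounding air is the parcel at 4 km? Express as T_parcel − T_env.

-8.32°C (parcel cooler than environment)

Parcel:
  800 → 4000 m (dry, 9.9°C/km): ΔT = -9.9 × 3.2 = -31.68°C → T = 0.02°C
Environment:
  800 → 4000 m (environment, 7.3°C/km): ΔT = -7.3 × 3.2 = -23.36°C → T = 8.34°C
T_parcel − T_env = 0.02 − 8.34 = -8.32°C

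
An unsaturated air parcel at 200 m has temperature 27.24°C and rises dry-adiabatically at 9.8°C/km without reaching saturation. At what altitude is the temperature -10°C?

4000 m

Height above start = (27.24 − (-10)) / 9.8 = 3.8 km
Altitude = 200 m + 3800 m = 4000 m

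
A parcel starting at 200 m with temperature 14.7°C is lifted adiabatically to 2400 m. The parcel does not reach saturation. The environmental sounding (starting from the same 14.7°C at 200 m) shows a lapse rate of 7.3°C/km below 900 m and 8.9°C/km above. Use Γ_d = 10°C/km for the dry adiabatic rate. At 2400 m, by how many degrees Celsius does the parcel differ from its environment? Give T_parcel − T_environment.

Parcel:
  200–2400 m, dry: Δz = 2.2 km ⇒ ΔT = -22°C; T = -7.3°C
Environment:
  200–900 m, environment, lower layer: Δz = 0.7 km ⇒ ΔT = -5.11°C; T = 9.59°C
  900–2400 m, environment, upper layer: Δz = 1.5 km ⇒ ΔT = -13.35°C; T = -3.76°C
T_parcel − T_env = -7.3 − (-3.76) = -3.54°C

-3.54°C (parcel cooler than environment)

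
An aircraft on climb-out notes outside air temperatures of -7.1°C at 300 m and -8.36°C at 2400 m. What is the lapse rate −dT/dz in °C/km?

Γ = −ΔT/Δz = (-7.1 − (-8.36)) / (2400 − 300) m
  = 1.26°C / 2.1 km = 0.6°C/km

0.6°C/km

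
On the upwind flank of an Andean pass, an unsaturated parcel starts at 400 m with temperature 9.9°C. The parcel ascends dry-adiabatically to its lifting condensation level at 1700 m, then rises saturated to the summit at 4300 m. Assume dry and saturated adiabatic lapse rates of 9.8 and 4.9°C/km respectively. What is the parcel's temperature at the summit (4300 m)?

400 → 1700 m (dry, 9.8°C/km): ΔT = -9.8 × 1.3 = -12.74°C → T = -2.84°C
1700 → 4300 m (saturated, 4.9°C/km): ΔT = -4.9 × 2.6 = -12.74°C → T = -15.58°C

-15.58°C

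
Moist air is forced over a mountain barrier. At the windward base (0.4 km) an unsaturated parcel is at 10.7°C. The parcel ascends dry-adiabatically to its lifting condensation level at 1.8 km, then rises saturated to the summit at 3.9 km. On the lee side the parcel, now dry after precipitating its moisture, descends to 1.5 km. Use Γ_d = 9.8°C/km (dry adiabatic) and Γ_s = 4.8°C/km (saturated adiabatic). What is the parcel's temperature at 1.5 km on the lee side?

400 → 1800 m (dry, 9.8°C/km): ΔT = -9.8 × 1.4 = -13.72°C → T = -3.02°C
1800 → 3900 m (saturated, 4.8°C/km): ΔT = -4.8 × 2.1 = -10.08°C → T = -13.1°C
3900 → 1500 m (dry descent, 9.8°C/km): ΔT = +9.8 × 2.4 = +23.52°C → T = 10.42°C

10.42°C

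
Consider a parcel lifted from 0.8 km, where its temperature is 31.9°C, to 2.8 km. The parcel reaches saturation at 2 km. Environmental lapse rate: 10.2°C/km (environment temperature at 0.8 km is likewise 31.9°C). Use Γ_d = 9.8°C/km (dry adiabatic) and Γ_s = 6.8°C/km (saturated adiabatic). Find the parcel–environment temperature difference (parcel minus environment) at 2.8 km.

Parcel:
  800–2000 m, dry: Δz = 1.2 km ⇒ ΔT = -11.76°C; T = 20.14°C
  2000–2800 m, saturated: Δz = 0.8 km ⇒ ΔT = -5.44°C; T = 14.7°C
Environment:
  800–2800 m, environment: Δz = 2 km ⇒ ΔT = -20.4°C; T = 11.5°C
T_parcel − T_env = 14.7 − 11.5 = +3.2°C

+3.2°C (parcel warmer than environment)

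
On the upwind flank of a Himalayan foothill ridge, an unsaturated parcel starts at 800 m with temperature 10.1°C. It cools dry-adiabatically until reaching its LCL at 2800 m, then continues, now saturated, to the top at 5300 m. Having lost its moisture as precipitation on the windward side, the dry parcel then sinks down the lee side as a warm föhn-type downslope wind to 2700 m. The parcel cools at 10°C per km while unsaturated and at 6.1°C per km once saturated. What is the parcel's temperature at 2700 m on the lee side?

0.85°C

800 → 2800 m (dry, 10°C/km): ΔT = -10 × 2 = -20°C → T = -9.9°C
2800 → 5300 m (saturated, 6.1°C/km): ΔT = -6.1 × 2.5 = -15.25°C → T = -25.15°C
5300 → 2700 m (dry descent, 10°C/km): ΔT = +10 × 2.6 = +26°C → T = 0.85°C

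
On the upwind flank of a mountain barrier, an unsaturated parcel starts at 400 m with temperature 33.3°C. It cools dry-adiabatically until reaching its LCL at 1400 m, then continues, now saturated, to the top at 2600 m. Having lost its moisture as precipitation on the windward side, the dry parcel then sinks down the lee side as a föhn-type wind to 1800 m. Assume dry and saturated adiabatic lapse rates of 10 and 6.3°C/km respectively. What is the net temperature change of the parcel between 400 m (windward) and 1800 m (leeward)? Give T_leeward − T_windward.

400 → 1400 m (dry, 10°C/km): ΔT = -10 × 1 = -10°C → T = 23.3°C
1400 → 2600 m (saturated, 6.3°C/km): ΔT = -6.3 × 1.2 = -7.56°C → T = 15.74°C
2600 → 1800 m (dry descent, 10°C/km): ΔT = +10 × 0.8 = +8°C → T = 23.74°C
Net change vs windward start: 23.74 − 33.3 = -9.56°C

-9.56°C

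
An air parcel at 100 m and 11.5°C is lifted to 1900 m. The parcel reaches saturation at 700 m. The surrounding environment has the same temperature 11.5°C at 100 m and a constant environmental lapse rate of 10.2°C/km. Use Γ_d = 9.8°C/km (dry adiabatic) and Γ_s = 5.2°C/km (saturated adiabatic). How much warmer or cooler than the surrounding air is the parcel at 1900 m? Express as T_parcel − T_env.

+6.24°C (parcel warmer than environment)

Parcel:
  From 100 m to 700 m (dry): cools by 9.8 × 0.6 = 5.88°C, giving 5.62°C.
  From 700 m to 1900 m (saturated): cools by 5.2 × 1.2 = 6.24°C, giving -0.62°C.
Environment:
  From 100 m to 1900 m (environment): cools by 10.2 × 1.8 = 18.36°C, giving -6.86°C.
T_parcel − T_env = -0.62 − (-6.86) = +6.24°C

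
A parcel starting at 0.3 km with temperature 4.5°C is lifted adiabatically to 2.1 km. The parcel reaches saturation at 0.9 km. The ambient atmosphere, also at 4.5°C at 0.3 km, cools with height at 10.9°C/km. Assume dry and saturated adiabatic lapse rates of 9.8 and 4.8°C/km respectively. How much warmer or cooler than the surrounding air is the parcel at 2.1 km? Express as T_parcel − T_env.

Parcel:
  300–900 m, dry: Δz = 0.6 km ⇒ ΔT = -5.88°C; T = -1.38°C
  900–2100 m, saturated: Δz = 1.2 km ⇒ ΔT = -5.76°C; T = -7.14°C
Environment:
  300–2100 m, environment: Δz = 1.8 km ⇒ ΔT = -19.62°C; T = -15.12°C
T_parcel − T_env = -7.14 − (-15.12) = +7.98°C

+7.98°C (parcel warmer than environment)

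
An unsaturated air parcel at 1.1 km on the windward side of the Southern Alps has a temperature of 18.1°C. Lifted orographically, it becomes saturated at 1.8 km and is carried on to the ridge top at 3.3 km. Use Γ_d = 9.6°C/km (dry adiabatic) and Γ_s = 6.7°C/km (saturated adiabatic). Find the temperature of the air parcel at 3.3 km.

1.33°C

From 1100 m to 1800 m (dry): cools by 9.6 × 0.7 = 6.72°C, giving 11.38°C.
From 1800 m to 3300 m (saturated): cools by 6.7 × 1.5 = 10.05°C, giving 1.33°C.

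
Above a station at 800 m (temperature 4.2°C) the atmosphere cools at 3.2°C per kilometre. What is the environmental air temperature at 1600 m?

From 800 m to 1600 m (environmental): cools by 3.2 × 0.8 = 2.56°C, giving 1.64°C.

1.64°C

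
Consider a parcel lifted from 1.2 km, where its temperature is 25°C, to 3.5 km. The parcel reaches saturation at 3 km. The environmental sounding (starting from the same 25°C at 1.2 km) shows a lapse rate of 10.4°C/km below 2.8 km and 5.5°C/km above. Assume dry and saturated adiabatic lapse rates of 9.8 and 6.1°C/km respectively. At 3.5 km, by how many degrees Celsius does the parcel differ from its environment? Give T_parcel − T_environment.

Parcel:
  From 1200 m to 3000 m (dry): cools by 9.8 × 1.8 = 17.64°C, giving 7.36°C.
  From 3000 m to 3500 m (saturated): cools by 6.1 × 0.5 = 3.05°C, giving 4.31°C.
Environment:
  From 1200 m to 2800 m (environment, lower layer): cools by 10.4 × 1.6 = 16.64°C, giving 8.36°C.
  From 2800 m to 3500 m (environment, upper layer): cools by 5.5 × 0.7 = 3.85°C, giving 4.51°C.
T_parcel − T_env = 4.31 − 4.51 = -0.2°C

-0.2°C (parcel cooler than environment)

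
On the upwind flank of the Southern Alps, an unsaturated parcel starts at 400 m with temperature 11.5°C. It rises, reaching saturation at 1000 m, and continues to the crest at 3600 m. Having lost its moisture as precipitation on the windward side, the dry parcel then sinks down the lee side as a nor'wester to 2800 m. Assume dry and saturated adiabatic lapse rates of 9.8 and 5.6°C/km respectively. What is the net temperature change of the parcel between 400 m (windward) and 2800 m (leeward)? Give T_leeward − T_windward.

From 400 m to 1000 m (dry): cools by 9.8 × 0.6 = 5.88°C, giving 5.62°C.
From 1000 m to 3600 m (saturated): cools by 5.6 × 2.6 = 14.56°C, giving -8.94°C.
From 3600 m to 2800 m (dry descent): warms by 9.8 × 0.8 = 7.84°C, giving -1.1°C.
Net change vs windward start: -1.1 − 11.5 = -12.6°C

-12.6°C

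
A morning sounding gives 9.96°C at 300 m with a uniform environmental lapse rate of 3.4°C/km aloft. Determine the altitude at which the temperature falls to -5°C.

Height above start = (9.96 − (-5)) / 3.4 = 4.4 km
Altitude = 300 m + 4400 m = 4700 m

4700 m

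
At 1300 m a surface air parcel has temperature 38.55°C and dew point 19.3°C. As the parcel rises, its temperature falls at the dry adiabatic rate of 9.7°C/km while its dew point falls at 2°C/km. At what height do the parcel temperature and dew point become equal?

3800 m

T and T_d converge at 9.7 − 2 = 7.7°C per km
Height above start = (38.55 − 19.3) / 7.7 = 2.5 km
LCL altitude = 1300 m + 2500 m = 3800 m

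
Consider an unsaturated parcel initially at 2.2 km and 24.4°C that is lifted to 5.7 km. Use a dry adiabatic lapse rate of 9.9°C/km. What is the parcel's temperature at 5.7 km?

2200 → 5700 m (dry adiabatic, 9.9°C/km): ΔT = -9.9 × 3.5 = -34.65°C → T = -10.25°C

-10.25°C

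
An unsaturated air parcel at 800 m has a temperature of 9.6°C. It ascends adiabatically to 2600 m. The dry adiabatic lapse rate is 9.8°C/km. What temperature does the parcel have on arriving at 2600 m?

-8.04°C

Dry adiabatic to 2600 m: -9.8 × 1.8 km = -17.64°C, so T = -8.04°C.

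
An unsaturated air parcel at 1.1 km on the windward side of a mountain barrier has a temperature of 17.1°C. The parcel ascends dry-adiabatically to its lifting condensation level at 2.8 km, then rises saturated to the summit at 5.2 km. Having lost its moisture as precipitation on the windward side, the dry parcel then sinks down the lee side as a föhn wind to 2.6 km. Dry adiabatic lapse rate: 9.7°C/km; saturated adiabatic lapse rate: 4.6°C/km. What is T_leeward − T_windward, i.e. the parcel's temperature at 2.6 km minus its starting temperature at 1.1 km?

-2.31°C

Dry to 2800 m: -9.7 × 1.7 km = -16.49°C, so T = 0.61°C.
Saturated to 5200 m: -4.6 × 2.4 km = -11.04°C, so T = -10.43°C.
Dry descent to 2600 m: +9.7 × 2.6 km = +25.22°C, so T = 14.79°C.
Net change vs windward start: 14.79 − 17.1 = -2.31°C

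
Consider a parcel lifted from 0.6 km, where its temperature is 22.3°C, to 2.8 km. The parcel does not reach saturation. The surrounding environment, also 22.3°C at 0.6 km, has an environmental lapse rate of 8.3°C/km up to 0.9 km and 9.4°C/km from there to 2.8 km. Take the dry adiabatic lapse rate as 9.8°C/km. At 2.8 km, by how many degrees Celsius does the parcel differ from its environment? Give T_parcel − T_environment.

Parcel:
  600–2800 m, dry: Δz = 2.2 km ⇒ ΔT = -21.56°C; T = 0.74°C
Environment:
  600–900 m, environment, lower layer: Δz = 0.3 km ⇒ ΔT = -2.49°C; T = 19.81°C
  900–2800 m, environment, upper layer: Δz = 1.9 km ⇒ ΔT = -17.86°C; T = 1.95°C
T_parcel − T_env = 0.74 − 1.95 = -1.21°C

-1.21°C (parcel cooler than environment)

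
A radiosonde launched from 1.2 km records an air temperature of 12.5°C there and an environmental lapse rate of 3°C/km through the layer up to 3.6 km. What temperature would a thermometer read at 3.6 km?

1200–3600 m, environmental: Δz = 2.4 km ⇒ ΔT = -7.2°C; T = 5.3°C

5.3°C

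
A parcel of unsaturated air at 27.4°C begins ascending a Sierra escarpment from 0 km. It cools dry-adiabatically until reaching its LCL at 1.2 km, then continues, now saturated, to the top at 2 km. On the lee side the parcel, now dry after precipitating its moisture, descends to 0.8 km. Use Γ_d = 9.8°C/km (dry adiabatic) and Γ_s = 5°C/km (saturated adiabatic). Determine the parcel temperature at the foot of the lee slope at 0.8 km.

From 0 m to 1200 m (dry): cools by 9.8 × 1.2 = 11.76°C, giving 15.64°C.
From 1200 m to 2000 m (saturated): cools by 5 × 0.8 = 4°C, giving 11.64°C.
From 2000 m to 800 m (dry descent): warms by 9.8 × 1.2 = 11.76°C, giving 23.4°C.

23.4°C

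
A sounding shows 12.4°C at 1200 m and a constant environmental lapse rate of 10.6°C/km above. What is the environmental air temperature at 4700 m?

From 1200 m to 4700 m (environmental): cools by 10.6 × 3.5 = 37.1°C, giving -24.7°C.

-24.7°C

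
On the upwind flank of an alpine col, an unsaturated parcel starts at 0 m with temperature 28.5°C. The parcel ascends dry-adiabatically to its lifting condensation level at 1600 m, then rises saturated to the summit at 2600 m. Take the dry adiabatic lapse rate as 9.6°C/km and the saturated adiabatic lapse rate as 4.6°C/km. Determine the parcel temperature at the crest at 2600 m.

8.54°C

Dry to 1600 m: -9.6 × 1.6 km = -15.36°C, so T = 13.14°C.
Saturated to 2600 m: -4.6 × 1 km = -4.6°C, so T = 8.54°C.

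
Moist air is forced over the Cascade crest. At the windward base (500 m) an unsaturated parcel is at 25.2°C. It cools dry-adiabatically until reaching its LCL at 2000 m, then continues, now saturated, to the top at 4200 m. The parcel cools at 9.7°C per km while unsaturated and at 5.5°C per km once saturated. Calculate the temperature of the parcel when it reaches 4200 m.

-1.45°C

500–2000 m, dry: Δz = 1.5 km ⇒ ΔT = -14.55°C; T = 10.65°C
2000–4200 m, saturated: Δz = 2.2 km ⇒ ΔT = -12.1°C; T = -1.45°C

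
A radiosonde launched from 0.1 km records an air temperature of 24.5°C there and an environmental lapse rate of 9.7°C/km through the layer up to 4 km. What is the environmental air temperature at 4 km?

-13.33°C

100–4000 m, environmental: Δz = 3.9 km ⇒ ΔT = -37.83°C; T = -13.33°C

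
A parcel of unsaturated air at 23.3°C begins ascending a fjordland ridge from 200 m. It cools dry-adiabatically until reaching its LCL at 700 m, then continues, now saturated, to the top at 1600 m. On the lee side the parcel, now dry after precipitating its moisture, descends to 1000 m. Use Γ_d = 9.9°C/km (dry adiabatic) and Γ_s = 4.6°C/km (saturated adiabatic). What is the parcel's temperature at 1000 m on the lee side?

20.15°C

Dry to 700 m: -9.9 × 0.5 km = -4.95°C, so T = 18.35°C.
Saturated to 1600 m: -4.6 × 0.9 km = -4.14°C, so T = 14.21°C.
Dry descent to 1000 m: +9.9 × 0.6 km = +5.94°C, so T = 20.15°C.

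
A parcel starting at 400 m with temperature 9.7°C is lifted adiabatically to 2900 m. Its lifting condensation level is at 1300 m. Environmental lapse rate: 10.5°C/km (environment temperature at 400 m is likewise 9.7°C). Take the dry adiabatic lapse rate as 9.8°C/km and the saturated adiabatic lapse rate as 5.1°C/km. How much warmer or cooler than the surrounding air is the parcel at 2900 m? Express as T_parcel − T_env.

Parcel:
  From 400 m to 1300 m (dry): cools by 9.8 × 0.9 = 8.82°C, giving 0.88°C.
  From 1300 m to 2900 m (saturated): cools by 5.1 × 1.6 = 8.16°C, giving -7.28°C.
Environment:
  From 400 m to 2900 m (environment): cools by 10.5 × 2.5 = 26.25°C, giving -16.55°C.
T_parcel − T_env = -7.28 − (-16.55) = +9.27°C

+9.27°C (parcel warmer than environment)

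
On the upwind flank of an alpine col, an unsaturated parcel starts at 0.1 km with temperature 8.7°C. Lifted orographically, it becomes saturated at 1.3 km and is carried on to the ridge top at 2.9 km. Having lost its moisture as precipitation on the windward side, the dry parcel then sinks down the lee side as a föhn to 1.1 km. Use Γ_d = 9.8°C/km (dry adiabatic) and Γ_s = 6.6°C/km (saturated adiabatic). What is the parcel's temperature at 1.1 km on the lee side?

4.02°C

From 100 m to 1300 m (dry): cools by 9.8 × 1.2 = 11.76°C, giving -3.06°C.
From 1300 m to 2900 m (saturated): cools by 6.6 × 1.6 = 10.56°C, giving -13.62°C.
From 2900 m to 1100 m (dry descent): warms by 9.8 × 1.8 = 17.64°C, giving 4.02°C.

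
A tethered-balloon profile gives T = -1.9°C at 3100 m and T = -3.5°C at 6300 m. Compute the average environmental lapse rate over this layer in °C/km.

0.5°C/km

Γ = −ΔT/Δz = (-1.9 − (-3.5)) / (6300 − 3100) m
  = 1.6°C / 3.2 km = 0.5°C/km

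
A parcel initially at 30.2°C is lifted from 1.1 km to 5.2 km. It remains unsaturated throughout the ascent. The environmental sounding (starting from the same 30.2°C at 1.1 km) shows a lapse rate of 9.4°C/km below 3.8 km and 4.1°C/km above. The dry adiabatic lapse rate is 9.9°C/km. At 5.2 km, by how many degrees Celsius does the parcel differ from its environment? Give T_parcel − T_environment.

Parcel:
  From 1100 m to 5200 m (dry): cools by 9.9 × 4.1 = 40.59°C, giving -10.39°C.
Environment:
  From 1100 m to 3800 m (environment, lower layer): cools by 9.4 × 2.7 = 25.38°C, giving 4.82°C.
  From 3800 m to 5200 m (environment, upper layer): cools by 4.1 × 1.4 = 5.74°C, giving -0.92°C.
T_parcel − T_env = -10.39 − (-0.92) = -9.47°C

-9.47°C (parcel cooler than environment)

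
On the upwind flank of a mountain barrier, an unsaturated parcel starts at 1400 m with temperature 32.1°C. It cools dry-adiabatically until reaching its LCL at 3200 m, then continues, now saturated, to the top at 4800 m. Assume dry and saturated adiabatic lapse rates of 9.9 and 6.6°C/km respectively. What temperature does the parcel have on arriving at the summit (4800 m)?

3.72°C

1400–3200 m, dry: Δz = 1.8 km ⇒ ΔT = -17.82°C; T = 14.28°C
3200–4800 m, saturated: Δz = 1.6 km ⇒ ΔT = -10.56°C; T = 3.72°C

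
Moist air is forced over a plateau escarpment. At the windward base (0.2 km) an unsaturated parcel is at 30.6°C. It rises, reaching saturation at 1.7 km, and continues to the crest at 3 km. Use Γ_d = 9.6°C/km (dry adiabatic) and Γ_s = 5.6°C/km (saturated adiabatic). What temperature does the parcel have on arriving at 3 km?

From 200 m to 1700 m (dry): cools by 9.6 × 1.5 = 14.4°C, giving 16.2°C.
From 1700 m to 3000 m (saturated): cools by 5.6 × 1.3 = 7.28°C, giving 8.92°C.

8.92°C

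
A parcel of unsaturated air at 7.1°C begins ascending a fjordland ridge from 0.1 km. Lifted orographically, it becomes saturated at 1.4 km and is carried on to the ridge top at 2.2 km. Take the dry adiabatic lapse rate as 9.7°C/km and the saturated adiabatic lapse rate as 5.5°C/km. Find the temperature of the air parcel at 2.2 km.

Dry to 1400 m: -9.7 × 1.3 km = -12.61°C, so T = -5.51°C.
Saturated to 2200 m: -5.5 × 0.8 km = -4.4°C, so T = -9.91°C.

-9.91°C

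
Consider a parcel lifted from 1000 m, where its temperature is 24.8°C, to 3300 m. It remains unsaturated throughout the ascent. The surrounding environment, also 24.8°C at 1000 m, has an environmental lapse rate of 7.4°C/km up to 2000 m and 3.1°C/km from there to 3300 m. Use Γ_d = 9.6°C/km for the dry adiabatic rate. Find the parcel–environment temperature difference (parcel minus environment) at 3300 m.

Parcel:
  From 1000 m to 3300 m (dry): cools by 9.6 × 2.3 = 22.08°C, giving 2.72°C.
Environment:
  From 1000 m to 2000 m (environment, lower layer): cools by 7.4 × 1 = 7.4°C, giving 17.4°C.
  From 2000 m to 3300 m (environment, upper layer): cools by 3.1 × 1.3 = 4.03°C, giving 13.37°C.
T_parcel − T_env = 2.72 − 13.37 = -10.65°C

-10.65°C (parcel cooler than environment)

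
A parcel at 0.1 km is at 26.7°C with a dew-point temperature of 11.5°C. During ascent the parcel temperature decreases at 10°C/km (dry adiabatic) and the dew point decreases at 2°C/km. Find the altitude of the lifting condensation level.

2 km

T and T_d converge at 10 − 2 = 8°C per km
Height above start = (26.7 − 11.5) / 8 = 1.9 km
LCL altitude = 100 m + 1900 m = 2000 m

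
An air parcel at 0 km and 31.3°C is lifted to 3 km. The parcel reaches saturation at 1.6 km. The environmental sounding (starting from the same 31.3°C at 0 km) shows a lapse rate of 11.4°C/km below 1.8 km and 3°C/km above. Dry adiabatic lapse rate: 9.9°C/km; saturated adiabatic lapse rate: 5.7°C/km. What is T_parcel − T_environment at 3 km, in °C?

Parcel:
  From 0 m to 1600 m (dry): cools by 9.9 × 1.6 = 15.84°C, giving 15.46°C.
  From 1600 m to 3000 m (saturated): cools by 5.7 × 1.4 = 7.98°C, giving 7.48°C.
Environment:
  From 0 m to 1800 m (environment, lower layer): cools by 11.4 × 1.8 = 20.52°C, giving 10.78°C.
  From 1800 m to 3000 m (environment, upper layer): cools by 3 × 1.2 = 3.6°C, giving 7.18°C.
T_parcel − T_env = 7.48 − 7.18 = +0.3°C

+0.3°C (parcel warmer than environment)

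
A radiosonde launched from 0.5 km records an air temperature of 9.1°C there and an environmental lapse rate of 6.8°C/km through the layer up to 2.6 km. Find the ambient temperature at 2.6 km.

-5.18°C

Environmental to 2600 m: -6.8 × 2.1 km = -14.28°C, so T = -5.18°C.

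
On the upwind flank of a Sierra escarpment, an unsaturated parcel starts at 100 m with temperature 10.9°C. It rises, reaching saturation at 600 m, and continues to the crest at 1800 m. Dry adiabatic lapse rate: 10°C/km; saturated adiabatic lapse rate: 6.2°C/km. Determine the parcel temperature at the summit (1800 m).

-1.54°C

100–600 m, dry: Δz = 0.5 km ⇒ ΔT = -5°C; T = 5.9°C
600–1800 m, saturated: Δz = 1.2 km ⇒ ΔT = -7.44°C; T = -1.54°C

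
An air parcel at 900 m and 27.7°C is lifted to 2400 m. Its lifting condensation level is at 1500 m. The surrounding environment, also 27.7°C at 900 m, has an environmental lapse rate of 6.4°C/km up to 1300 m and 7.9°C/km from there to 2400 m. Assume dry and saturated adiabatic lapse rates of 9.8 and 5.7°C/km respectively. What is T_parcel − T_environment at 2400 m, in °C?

+0.24°C (parcel warmer than environment)

Parcel:
  900 → 1500 m (dry, 9.8°C/km): ΔT = -9.8 × 0.6 = -5.88°C → T = 21.82°C
  1500 → 2400 m (saturated, 5.7°C/km): ΔT = -5.7 × 0.9 = -5.13°C → T = 16.69°C
Environment:
  900 → 1300 m (environment, lower layer, 6.4°C/km): ΔT = -6.4 × 0.4 = -2.56°C → T = 25.14°C
  1300 → 2400 m (environment, upper layer, 7.9°C/km): ΔT = -7.9 × 1.1 = -8.69°C → T = 16.45°C
T_parcel − T_env = 16.69 − 16.45 = +0.24°C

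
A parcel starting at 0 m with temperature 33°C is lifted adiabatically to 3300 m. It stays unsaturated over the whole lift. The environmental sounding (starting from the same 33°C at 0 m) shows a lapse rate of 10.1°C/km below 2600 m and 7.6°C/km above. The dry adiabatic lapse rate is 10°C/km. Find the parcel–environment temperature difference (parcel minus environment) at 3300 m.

Parcel:
  Dry to 3300 m: -10 × 3.3 km = -33°C, so T = 0°C.
Environment:
  Environment, lower layer to 2600 m: -10.1 × 2.6 km = -26.26°C, so T = 6.74°C.
  Environment, upper layer to 3300 m: -7.6 × 0.7 km = -5.32°C, so T = 1.42°C.
T_parcel − T_env = 0 − 1.42 = -1.42°C

-1.42°C (parcel cooler than environment)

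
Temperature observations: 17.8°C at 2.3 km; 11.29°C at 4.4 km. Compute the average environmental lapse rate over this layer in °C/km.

3.1°C/km

Γ = −ΔT/Δz = (17.8 − 11.29) / (4400 − 2300) m
  = 6.51°C / 2.1 km = 3.1°C/km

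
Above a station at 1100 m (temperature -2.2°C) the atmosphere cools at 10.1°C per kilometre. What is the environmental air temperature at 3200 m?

Environmental to 3200 m: -10.1 × 2.1 km = -21.21°C, so T = -23.41°C.

-23.41°C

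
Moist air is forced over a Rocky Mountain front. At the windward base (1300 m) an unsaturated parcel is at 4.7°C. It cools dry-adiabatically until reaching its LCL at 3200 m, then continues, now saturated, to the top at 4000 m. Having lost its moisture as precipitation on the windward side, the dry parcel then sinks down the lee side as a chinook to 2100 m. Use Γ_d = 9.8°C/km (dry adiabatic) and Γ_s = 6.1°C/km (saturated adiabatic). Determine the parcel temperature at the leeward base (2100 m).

-0.18°C

1300 → 3200 m (dry, 9.8°C/km): ΔT = -9.8 × 1.9 = -18.62°C → T = -13.92°C
3200 → 4000 m (saturated, 6.1°C/km): ΔT = -6.1 × 0.8 = -4.88°C → T = -18.8°C
4000 → 2100 m (dry descent, 9.8°C/km): ΔT = +9.8 × 1.9 = +18.62°C → T = -0.18°C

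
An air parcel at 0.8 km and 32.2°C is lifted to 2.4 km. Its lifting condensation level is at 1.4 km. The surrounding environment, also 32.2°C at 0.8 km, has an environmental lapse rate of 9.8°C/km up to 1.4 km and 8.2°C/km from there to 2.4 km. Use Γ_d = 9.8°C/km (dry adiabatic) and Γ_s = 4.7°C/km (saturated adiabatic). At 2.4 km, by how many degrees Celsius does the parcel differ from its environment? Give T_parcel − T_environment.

+3.5°C (parcel warmer than environment)

Parcel:
  Dry to 1400 m: -9.8 × 0.6 km = -5.88°C, so T = 26.32°C.
  Saturated to 2400 m: -4.7 × 1 km = -4.7°C, so T = 21.62°C.
Environment:
  Environment, lower layer to 1400 m: -9.8 × 0.6 km = -5.88°C, so T = 26.32°C.
  Environment, upper layer to 2400 m: -8.2 × 1 km = -8.2°C, so T = 18.12°C.
T_parcel − T_env = 21.62 − 18.12 = +3.5°C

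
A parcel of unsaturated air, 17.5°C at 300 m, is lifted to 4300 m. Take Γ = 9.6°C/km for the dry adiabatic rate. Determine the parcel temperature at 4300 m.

-20.9°C

From 300 m to 4300 m (dry adiabatic): cools by 9.6 × 4 = 38.4°C, giving -20.9°C.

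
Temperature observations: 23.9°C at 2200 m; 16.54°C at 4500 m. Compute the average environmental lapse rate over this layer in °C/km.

3.2°C/km

Γ = −ΔT/Δz = (23.9 − 16.54) / (4500 − 2200) m
  = 7.36°C / 2.3 km = 3.2°C/km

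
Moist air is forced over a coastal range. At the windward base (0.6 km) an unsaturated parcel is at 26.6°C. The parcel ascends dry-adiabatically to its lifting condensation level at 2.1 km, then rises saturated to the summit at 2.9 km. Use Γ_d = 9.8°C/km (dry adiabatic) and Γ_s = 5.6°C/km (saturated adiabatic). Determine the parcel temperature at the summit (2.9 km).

600–2100 m, dry: Δz = 1.5 km ⇒ ΔT = -14.7°C; T = 11.9°C
2100–2900 m, saturated: Δz = 0.8 km ⇒ ΔT = -4.48°C; T = 7.42°C

7.42°C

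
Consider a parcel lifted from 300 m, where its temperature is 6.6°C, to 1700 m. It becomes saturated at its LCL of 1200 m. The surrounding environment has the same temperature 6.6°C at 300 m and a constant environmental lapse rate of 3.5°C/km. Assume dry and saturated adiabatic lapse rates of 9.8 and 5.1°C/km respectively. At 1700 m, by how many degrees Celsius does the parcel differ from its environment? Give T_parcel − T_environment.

Parcel:
  300 → 1200 m (dry, 9.8°C/km): ΔT = -9.8 × 0.9 = -8.82°C → T = -2.22°C
  1200 → 1700 m (saturated, 5.1°C/km): ΔT = -5.1 × 0.5 = -2.55°C → T = -4.77°C
Environment:
  300 → 1700 m (environment, 3.5°C/km): ΔT = -3.5 × 1.4 = -4.9°C → T = 1.7°C
T_parcel − T_env = -4.77 − 1.7 = -6.47°C

-6.47°C (parcel cooler than environment)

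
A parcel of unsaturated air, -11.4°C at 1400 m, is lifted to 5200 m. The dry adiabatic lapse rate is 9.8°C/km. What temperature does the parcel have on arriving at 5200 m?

From 1400 m to 5200 m (dry adiabatic): cools by 9.8 × 3.8 = 37.24°C, giving -48.64°C.

-48.64°C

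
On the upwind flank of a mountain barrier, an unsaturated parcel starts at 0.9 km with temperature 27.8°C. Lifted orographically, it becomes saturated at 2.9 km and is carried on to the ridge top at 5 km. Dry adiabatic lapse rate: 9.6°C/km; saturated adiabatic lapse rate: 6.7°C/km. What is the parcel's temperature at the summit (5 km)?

-5.47°C

Dry to 2900 m: -9.6 × 2 km = -19.2°C, so T = 8.6°C.
Saturated to 5000 m: -6.7 × 2.1 km = -14.07°C, so T = -5.47°C.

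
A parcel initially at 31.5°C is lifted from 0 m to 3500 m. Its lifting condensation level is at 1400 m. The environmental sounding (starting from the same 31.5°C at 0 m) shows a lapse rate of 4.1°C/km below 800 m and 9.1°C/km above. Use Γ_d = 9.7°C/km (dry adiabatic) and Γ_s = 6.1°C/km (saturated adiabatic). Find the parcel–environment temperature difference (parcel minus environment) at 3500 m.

+1.46°C (parcel warmer than environment)

Parcel:
  Dry to 1400 m: -9.7 × 1.4 km = -13.58°C, so T = 17.92°C.
  Saturated to 3500 m: -6.1 × 2.1 km = -12.81°C, so T = 5.11°C.
Environment:
  Environment, lower layer to 800 m: -4.1 × 0.8 km = -3.28°C, so T = 28.22°C.
  Environment, upper layer to 3500 m: -9.1 × 2.7 km = -24.57°C, so T = 3.65°C.
T_parcel − T_env = 5.11 − 3.65 = +1.46°C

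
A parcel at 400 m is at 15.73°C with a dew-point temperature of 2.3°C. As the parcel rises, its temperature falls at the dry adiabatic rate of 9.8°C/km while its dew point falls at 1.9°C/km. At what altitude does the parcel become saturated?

T and T_d converge at 9.8 − 1.9 = 7.9°C per km
Height above start = (15.73 − 2.3) / 7.9 = 1.7 km
LCL altitude = 400 m + 1700 m = 2100 m

2100 m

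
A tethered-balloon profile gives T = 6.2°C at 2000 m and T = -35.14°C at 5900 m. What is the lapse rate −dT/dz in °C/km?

Γ = −ΔT/Δz = (6.2 − (-35.14)) / (5900 − 2000) m
  = 41.34°C / 3.9 km = 10.6°C/km

10.6°C/km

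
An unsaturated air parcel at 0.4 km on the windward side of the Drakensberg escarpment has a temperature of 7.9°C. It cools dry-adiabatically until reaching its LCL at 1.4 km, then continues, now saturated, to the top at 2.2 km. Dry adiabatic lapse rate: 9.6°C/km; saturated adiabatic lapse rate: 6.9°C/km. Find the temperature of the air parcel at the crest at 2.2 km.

-7.22°C

400–1400 m, dry: Δz = 1 km ⇒ ΔT = -9.6°C; T = -1.7°C
1400–2200 m, saturated: Δz = 0.8 km ⇒ ΔT = -5.52°C; T = -7.22°C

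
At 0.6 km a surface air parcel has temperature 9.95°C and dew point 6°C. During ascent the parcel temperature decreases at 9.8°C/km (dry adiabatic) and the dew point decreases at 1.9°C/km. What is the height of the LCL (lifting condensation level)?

1.1 km

T and T_d converge at 9.8 − 1.9 = 7.9°C per km
Height above start = (9.95 − 6) / 7.9 = 0.5 km
LCL altitude = 600 m + 500 m = 1100 m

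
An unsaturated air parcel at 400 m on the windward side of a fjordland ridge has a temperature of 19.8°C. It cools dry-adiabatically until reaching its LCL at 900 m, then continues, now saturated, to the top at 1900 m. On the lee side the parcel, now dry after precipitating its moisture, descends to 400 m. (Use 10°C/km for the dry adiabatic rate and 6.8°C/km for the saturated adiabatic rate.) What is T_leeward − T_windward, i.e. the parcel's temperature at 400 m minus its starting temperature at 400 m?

+3.2°C

400 → 900 m (dry, 10°C/km): ΔT = -10 × 0.5 = -5°C → T = 14.8°C
900 → 1900 m (saturated, 6.8°C/km): ΔT = -6.8 × 1 = -6.8°C → T = 8°C
1900 → 400 m (dry descent, 10°C/km): ΔT = +10 × 1.5 = +15°C → T = 23°C
Net change vs windward start: 23 − 19.8 = +3.2°C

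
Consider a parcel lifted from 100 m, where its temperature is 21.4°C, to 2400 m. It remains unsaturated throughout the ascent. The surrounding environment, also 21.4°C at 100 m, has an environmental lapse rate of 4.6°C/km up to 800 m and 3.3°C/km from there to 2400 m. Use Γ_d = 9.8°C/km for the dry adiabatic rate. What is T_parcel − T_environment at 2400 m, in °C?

-14.04°C (parcel cooler than environment)

Parcel:
  Dry to 2400 m: -9.8 × 2.3 km = -22.54°C, so T = -1.14°C.
Environment:
  Environment, lower layer to 800 m: -4.6 × 0.7 km = -3.22°C, so T = 18.18°C.
  Environment, upper layer to 2400 m: -3.3 × 1.6 km = -5.28°C, so T = 12.9°C.
T_parcel − T_env = -1.14 − 12.9 = -14.04°C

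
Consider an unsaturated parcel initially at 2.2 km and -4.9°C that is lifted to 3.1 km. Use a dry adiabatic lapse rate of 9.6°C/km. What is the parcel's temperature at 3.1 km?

From 2200 m to 3100 m (dry adiabatic): cools by 9.6 × 0.9 = 8.64°C, giving -13.54°C.

-13.54°C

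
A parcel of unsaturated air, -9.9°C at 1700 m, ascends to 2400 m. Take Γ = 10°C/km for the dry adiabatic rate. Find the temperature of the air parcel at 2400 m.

Dry adiabatic to 2400 m: -10 × 0.7 km = -7°C, so T = -16.9°C.

-16.9°C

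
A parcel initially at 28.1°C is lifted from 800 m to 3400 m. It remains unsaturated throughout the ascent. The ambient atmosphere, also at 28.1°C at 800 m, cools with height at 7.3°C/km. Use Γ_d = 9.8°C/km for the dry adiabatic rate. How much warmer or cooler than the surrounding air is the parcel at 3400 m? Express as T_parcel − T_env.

-6.5°C (parcel cooler than environment)

Parcel:
  Dry to 3400 m: -9.8 × 2.6 km = -25.48°C, so T = 2.62°C.
Environment:
  Environment to 3400 m: -7.3 × 2.6 km = -18.98°C, so T = 9.12°C.
T_parcel − T_env = 2.62 − 9.12 = -6.5°C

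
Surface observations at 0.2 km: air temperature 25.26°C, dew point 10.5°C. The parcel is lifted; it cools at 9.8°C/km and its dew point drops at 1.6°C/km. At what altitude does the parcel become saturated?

2 km

T and T_d converge at 9.8 − 1.6 = 8.2°C per km
Height above start = (25.26 − 10.5) / 8.2 = 1.8 km
LCL altitude = 200 m + 1800 m = 2000 m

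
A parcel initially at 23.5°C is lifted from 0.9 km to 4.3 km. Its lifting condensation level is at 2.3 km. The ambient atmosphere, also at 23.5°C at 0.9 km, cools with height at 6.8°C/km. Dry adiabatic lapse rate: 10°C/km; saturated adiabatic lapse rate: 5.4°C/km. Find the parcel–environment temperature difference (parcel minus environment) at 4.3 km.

-1.68°C (parcel cooler than environment)

Parcel:
  Dry to 2300 m: -10 × 1.4 km = -14°C, so T = 9.5°C.
  Saturated to 4300 m: -5.4 × 2 km = -10.8°C, so T = -1.3°C.
Environment:
  Environment to 4300 m: -6.8 × 3.4 km = -23.12°C, so T = 0.38°C.
T_parcel − T_env = -1.3 − 0.38 = -1.68°C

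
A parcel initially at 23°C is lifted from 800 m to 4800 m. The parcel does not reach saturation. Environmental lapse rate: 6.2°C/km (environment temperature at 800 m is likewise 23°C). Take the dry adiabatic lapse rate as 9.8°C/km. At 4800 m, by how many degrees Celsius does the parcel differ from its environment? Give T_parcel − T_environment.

-14.4°C (parcel cooler than environment)

Parcel:
  From 800 m to 4800 m (dry): cools by 9.8 × 4 = 39.2°C, giving -16.2°C.
Environment:
  From 800 m to 4800 m (environment): cools by 6.2 × 4 = 24.8°C, giving -1.8°C.
T_parcel − T_env = -16.2 − (-1.8) = -14.4°C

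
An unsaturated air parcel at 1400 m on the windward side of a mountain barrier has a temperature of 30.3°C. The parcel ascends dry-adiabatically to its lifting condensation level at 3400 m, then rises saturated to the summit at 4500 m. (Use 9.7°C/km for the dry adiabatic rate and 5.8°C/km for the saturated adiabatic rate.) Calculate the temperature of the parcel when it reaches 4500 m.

4.52°C

Dry to 3400 m: -9.7 × 2 km = -19.4°C, so T = 10.9°C.
Saturated to 4500 m: -5.8 × 1.1 km = -6.38°C, so T = 4.52°C.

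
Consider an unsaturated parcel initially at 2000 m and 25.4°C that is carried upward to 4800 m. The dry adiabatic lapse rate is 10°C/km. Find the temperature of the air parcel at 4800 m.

-2.6°C

2000 → 4800 m (dry adiabatic, 10°C/km): ΔT = -10 × 2.8 = -28°C → T = -2.6°C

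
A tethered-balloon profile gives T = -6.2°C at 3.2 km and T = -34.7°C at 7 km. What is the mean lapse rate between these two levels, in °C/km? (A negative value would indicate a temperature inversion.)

7.5°C/km

Γ = −ΔT/Δz = (-6.2 − (-34.7)) / (7000 − 3200) m
  = 28.5°C / 3.8 km = 7.5°C/km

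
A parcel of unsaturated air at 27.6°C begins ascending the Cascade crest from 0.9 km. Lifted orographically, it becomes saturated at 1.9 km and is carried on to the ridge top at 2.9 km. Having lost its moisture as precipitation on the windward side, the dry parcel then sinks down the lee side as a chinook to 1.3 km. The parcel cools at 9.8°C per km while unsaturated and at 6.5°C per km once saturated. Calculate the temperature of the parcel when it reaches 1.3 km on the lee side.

26.98°C

From 900 m to 1900 m (dry): cools by 9.8 × 1 = 9.8°C, giving 17.8°C.
From 1900 m to 2900 m (saturated): cools by 6.5 × 1 = 6.5°C, giving 11.3°C.
From 2900 m to 1300 m (dry descent): warms by 9.8 × 1.6 = 15.68°C, giving 26.98°C.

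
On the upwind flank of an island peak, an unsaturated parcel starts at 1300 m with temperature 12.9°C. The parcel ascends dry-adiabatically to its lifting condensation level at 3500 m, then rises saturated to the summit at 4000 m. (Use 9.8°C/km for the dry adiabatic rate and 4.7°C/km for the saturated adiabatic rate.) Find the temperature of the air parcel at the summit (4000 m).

1300–3500 m, dry: Δz = 2.2 km ⇒ ΔT = -21.56°C; T = -8.66°C
3500–4000 m, saturated: Δz = 0.5 km ⇒ ΔT = -2.35°C; T = -11.01°C

-11.01°C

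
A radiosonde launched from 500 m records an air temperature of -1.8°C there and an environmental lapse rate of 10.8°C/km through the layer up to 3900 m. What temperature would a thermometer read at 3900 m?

-38.52°C

500–3900 m, environmental: Δz = 3.4 km ⇒ ΔT = -36.72°C; T = -38.52°C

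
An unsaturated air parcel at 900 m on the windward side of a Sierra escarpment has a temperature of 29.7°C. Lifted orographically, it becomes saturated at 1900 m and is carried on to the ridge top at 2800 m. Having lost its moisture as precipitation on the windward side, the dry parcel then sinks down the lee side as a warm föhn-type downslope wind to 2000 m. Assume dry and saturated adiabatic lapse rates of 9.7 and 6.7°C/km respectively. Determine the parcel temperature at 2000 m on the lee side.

Dry to 1900 m: -9.7 × 1 km = -9.7°C, so T = 20°C.
Saturated to 2800 m: -6.7 × 0.9 km = -6.03°C, so T = 13.97°C.
Dry descent to 2000 m: +9.7 × 0.8 km = +7.76°C, so T = 21.73°C.

21.73°C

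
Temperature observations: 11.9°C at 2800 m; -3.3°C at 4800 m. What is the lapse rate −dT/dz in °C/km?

Γ = −ΔT/Δz = (11.9 − (-3.3)) / (4800 − 2800) m
  = 15.2°C / 2 km = 7.6°C/km

7.6°C/km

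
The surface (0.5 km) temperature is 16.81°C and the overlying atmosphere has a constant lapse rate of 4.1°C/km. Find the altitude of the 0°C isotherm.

Height above start = (16.81 − 0) / 4.1 = 4.1 km
Altitude = 500 m + 4100 m = 4600 m

4.6 km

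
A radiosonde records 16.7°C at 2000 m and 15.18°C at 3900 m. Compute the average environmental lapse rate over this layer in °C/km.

0.8°C/km

Γ = −ΔT/Δz = (16.7 − 15.18) / (3900 − 2000) m
  = 1.52°C / 1.9 km = 0.8°C/km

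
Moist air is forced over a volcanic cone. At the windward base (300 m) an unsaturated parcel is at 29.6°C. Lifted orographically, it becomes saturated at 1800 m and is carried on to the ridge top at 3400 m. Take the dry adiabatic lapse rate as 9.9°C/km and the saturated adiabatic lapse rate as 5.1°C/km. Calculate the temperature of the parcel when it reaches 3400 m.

6.59°C

300 → 1800 m (dry, 9.9°C/km): ΔT = -9.9 × 1.5 = -14.85°C → T = 14.75°C
1800 → 3400 m (saturated, 5.1°C/km): ΔT = -5.1 × 1.6 = -8.16°C → T = 6.59°C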